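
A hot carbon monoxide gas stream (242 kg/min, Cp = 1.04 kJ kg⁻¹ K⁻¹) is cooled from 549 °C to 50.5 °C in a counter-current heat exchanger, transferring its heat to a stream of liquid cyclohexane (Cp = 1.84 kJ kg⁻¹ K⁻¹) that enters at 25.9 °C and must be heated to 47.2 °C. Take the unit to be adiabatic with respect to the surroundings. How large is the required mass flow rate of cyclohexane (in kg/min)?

Heat released by hot stream: Q = 242 × 1.04 × (549 − 50.5) = 125460 kJ/min
Energy balance on cold side (adiabatic exchanger): Q = ṁ_c·Cp_c·(T_c,out − T_c,in)
ṁ_c = 125460 / [1.84 × (47.2 − 25.9)] = 3201.2 kg/min

ṁ_c = 3200 kg/min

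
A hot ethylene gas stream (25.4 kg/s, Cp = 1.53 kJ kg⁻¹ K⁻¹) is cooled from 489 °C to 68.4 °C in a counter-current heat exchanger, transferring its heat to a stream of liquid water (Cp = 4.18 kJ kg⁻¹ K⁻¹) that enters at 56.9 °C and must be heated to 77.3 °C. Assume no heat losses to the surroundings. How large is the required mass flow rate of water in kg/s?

ṁ_c = 192 kg/s

Heat released by hot stream: Q = 25.4 × 1.53 × (489 − 68.4) = 16345 kJ/s
Energy balance on cold side (adiabatic exchanger): Q = ṁ_c·Cp_c·(T_c,out − T_c,in)
ṁ_c = 16345 / [4.18 × (77.3 − 56.9)] = 191.68 kg/s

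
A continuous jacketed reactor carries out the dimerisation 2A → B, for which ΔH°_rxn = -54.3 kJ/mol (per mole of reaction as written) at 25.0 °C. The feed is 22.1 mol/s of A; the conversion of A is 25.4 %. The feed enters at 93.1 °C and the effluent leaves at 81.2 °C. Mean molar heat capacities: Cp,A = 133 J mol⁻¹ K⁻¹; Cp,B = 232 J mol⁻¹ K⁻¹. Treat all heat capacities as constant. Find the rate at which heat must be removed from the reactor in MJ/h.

Extent of reaction ξ = 0.254 × 22.1 / 2 = 2.8067 mol/s
Reaction term: ξ·ΔH°_rxn = 2.8067 × -54.3 = -152.4 kJ/s
Sensible, feed 93.1→25 °C: -200.17 kJ/s
Outlet flows (mol/s): A 16.487, B 2.8067
Sensible, products 25→81.2 °C: 159.83 kJ/s
Q = ΔH = -192.74 kJ/s = -192.74 kW
Heat removed = 693.88 MJ/h

Q_out = 694 MJ/h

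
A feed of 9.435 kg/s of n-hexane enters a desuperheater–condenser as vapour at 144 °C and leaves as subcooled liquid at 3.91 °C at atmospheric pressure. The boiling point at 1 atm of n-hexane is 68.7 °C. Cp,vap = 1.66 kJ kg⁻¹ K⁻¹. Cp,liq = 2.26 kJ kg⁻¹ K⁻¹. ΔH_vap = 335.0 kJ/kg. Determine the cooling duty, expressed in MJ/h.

vapour 144→68.7 °C: -125 kJ/kg
condensation at 68.7 °C: -335 kJ/kg
liquid 68.7→3.91 °C: -146.43 kJ/kg
Δh = -125 + -335 + -146.43 = -606.42 kJ/kg
Q = ṁ·Δh = 9.435 kg/s × -606.42 kJ/kg = -5721.6 kJ/s
|Q| = 5721.6 kW = 20598 MJ/h

Q_c = 20600 MJ/h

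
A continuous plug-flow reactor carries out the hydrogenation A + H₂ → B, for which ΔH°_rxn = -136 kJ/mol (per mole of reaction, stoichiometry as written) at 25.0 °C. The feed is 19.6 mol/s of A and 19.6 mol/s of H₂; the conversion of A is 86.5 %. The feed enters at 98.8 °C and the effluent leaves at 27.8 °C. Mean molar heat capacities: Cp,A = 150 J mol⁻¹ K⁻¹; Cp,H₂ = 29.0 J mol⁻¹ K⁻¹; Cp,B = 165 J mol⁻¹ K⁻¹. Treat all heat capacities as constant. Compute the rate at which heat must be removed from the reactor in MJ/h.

Q_out = 9200 MJ/h

Extent of reaction ξ = 0.865 × 19.6 = 16.954 mol/s
Reaction term: ξ·ΔH°_rxn = 16.954 × -136 = -2305.7 kJ/s
Sensible, feed 98.8→25 °C: -258.92 kJ/s
Outlet flows (mol/s): A 2.646, H₂ 2.646, B 16.954
Sensible, products 25→27.8 °C: 9.1589 kJ/s
Q = ΔH = -2555.5 kJ/s = -2555.5 kW
Heat removed = 9199.8 MJ/h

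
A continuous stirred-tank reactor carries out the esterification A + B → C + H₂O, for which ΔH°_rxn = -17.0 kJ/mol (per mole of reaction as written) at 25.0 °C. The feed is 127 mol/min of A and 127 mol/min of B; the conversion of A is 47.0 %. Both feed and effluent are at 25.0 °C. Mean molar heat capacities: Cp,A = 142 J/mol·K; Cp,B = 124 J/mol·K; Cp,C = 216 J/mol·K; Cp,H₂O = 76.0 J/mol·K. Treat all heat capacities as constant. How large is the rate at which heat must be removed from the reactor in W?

Extent of reaction ξ = 0.470 × 127 = 59.69 mol/min
Reaction term: ξ·ΔH°_rxn = 59.69 × -17.0 = -1014.7 kJ/min
Q = ΔH = -1014.7 kJ/min = -16.912 kW
Heat removed = 16912 W

Q_out = 16900 W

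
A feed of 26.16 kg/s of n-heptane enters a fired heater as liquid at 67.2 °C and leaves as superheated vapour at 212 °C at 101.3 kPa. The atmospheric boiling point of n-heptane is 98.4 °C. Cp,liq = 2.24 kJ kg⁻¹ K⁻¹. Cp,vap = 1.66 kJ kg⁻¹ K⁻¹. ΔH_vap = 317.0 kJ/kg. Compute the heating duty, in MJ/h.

liquid 67.2→98.4 °C: 69.888 kJ/kg
vaporisation at 98.4 °C: 317 kJ/kg
vapour 98.4→212 °C: 188.58 kJ/kg
Δh = 69.888 + 317 + 188.58 = 575.46 kJ/kg
Q = ṁ·Δh = 26.16 kg/s × 575.46 kJ/kg = 15054 kJ/s
|Q| = 15054 kW = 54195 MJ/h

Q = 54200 MJ/h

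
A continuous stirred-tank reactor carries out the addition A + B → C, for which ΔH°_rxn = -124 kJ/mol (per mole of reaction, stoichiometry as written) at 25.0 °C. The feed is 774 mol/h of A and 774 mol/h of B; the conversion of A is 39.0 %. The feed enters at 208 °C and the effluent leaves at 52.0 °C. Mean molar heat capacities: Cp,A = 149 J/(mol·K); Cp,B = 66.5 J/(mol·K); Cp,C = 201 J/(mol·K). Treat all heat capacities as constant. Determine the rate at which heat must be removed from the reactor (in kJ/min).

Extent of reaction ξ = 0.390 × 774 = 301.86 mol/h
Reaction term: ξ·ΔH°_rxn = 301.86 × -124 = -37431 kJ/h
Sensible, feed 208→25 °C: -30524 kJ/h
Outlet flows (mol/h): A 472.14, B 472.14, C 301.86
Sensible, products 25→52.0 °C: 4385.3 kJ/h
Q = ΔH = -63569 kJ/h = -17.658 kW
Heat removed = 1059.5 kJ/min

Q_out = 1060 kJ/min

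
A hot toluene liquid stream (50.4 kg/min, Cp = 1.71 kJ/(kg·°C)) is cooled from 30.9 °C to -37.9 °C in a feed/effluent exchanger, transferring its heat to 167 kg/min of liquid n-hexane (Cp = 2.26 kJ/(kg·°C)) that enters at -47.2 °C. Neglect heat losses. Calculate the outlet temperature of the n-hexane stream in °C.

Heat released by hot stream: Q = 50.4 × 1.71 × (30.9 − -37.9) = 5929.5 kJ/min
Energy balance on cold side (adiabatic exchanger): Q = ṁ_c·Cp_c·(T_c,out − T_c,in)
T_c,out = -47.2 + 5929.5/(167 × 2.26) = -31.489 °C

T_c,out = -31.5 °C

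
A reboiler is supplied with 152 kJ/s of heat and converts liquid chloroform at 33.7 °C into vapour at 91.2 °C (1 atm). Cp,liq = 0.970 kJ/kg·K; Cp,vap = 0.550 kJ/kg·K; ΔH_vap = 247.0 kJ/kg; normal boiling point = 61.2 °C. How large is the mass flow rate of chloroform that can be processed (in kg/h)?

ṁ = 1890 kg/h

Δh = 0.970×(61.2−33.7) + 247.0 + 0.550×(91.2−61.2) = 290.18 kJ/kg
Q = 152 kJ/s = 152 kJ/s = 547200 kJ/h
ṁ = Q/Δh = 547200 / 290.18 = 1885.8 kg/h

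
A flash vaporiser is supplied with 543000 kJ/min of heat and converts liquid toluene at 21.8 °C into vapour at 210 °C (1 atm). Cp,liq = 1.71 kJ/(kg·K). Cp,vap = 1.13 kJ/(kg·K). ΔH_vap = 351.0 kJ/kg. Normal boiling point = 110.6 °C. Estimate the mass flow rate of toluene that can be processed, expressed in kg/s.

Δh = 1.71×(110.6−21.8) + 351.0 + 1.13×(210−110.6) = 615.17 kJ/kg
Q = 543000 kJ/min = 9050 kJ/s = 9050 kJ/s
ṁ = Q/Δh = 9050 / 615.17 = 14.711 kg/s

ṁ = 14.7 kg/s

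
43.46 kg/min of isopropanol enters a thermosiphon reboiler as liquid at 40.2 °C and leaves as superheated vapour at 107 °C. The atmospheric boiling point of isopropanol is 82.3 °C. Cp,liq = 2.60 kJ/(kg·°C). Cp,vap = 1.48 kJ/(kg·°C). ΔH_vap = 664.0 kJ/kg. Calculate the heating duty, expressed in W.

liquid 40.2→82.3 °C: 109.46 kJ/kg
vaporisation at 82.3 °C: 664 kJ/kg
vapour 82.3→107 °C: 36.556 kJ/kg
Δh = 109.46 + 664 + 36.556 = 810.02 kJ/kg
Q = ṁ·Δh = 43.46 kg/min × 810.02 kJ/kg = 35203 kJ/min
|Q| = 586.72 kW = 586720 W

Q = 587000 W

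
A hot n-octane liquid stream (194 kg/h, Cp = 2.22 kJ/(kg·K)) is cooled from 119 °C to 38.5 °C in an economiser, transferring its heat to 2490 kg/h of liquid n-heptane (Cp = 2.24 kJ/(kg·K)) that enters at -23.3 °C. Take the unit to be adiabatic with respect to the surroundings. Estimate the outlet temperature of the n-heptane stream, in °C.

T_c,out = -17.1 °C

Heat released by hot stream: Q = 194 × 2.22 × (119 − 38.5) = 34670 kJ/h
Energy balance on cold side (adiabatic exchanger): Q = ṁ_c·Cp_c·(T_c,out − T_c,in)
T_c,out = -23.3 + 34670/(2490 × 2.24) = -17.084 °C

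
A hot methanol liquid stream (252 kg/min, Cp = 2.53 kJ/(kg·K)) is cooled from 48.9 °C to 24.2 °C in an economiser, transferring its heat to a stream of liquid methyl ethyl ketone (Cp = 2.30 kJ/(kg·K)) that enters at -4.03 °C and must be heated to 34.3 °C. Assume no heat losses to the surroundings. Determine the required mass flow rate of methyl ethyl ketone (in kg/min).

Heat released by hot stream: Q = 252 × 2.53 × (48.9 − 24.2) = 15748 kJ/min
Energy balance on cold side (adiabatic exchanger): Q = ṁ_c·Cp_c·(T_c,out − T_c,in)
ṁ_c = 15748 / [2.30 × (34.3 − -4.03)] = 178.63 kg/min

ṁ_c = 179 kg/min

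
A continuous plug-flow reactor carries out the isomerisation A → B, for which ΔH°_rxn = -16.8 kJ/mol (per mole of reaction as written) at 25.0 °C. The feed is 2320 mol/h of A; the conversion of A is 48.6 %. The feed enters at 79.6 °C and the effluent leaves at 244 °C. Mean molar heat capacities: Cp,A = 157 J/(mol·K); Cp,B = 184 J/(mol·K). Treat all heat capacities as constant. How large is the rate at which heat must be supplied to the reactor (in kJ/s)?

Q_in = 13.2 kJ/s

Extent of reaction ξ = 0.486 × 2320 = 1127.5 mol/h
Reaction term: ξ·ΔH°_rxn = 1127.5 × -16.8 = -18942 kJ/h
Sensible, feed 79.6→25 °C: -19888 kJ/h
Outlet flows (mol/h): A 1192.5, B 1127.5
Sensible, products 25→244 °C: 86436 kJ/h
Q = ΔH = 47606 kJ/h = 13.224 kW
Heat supplied = 13.224 kJ/s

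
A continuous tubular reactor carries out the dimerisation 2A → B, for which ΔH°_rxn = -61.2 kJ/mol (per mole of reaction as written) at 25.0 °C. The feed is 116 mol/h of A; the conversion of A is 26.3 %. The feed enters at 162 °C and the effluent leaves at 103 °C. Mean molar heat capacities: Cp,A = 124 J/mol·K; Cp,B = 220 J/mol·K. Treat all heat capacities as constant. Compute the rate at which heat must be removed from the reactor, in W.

Extent of reaction ξ = 0.263 × 116 / 2 = 15.254 mol/h
Reaction term: ξ·ΔH°_rxn = 15.254 × -61.2 = -933.54 kJ/h
Sensible, feed 162→25 °C: -1970.6 kJ/h
Outlet flows (mol/h): A 85.492, B 15.254
Sensible, products 25→103 °C: 1088.6 kJ/h
Q = ΔH = -1815.5 kJ/h = -0.50431 kW
Heat removed = 504.31 W

Q_out = 504 W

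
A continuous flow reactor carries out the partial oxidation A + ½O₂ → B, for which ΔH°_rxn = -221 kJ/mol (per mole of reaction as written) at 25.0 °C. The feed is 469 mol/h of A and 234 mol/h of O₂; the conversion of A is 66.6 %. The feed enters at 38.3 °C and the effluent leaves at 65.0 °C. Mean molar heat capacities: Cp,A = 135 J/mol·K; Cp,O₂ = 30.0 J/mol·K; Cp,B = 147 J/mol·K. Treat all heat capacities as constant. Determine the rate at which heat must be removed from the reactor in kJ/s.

Extent of reaction ξ = 0.666 × 469 = 312.35 mol/h
Reaction term: ξ·ΔH°_rxn = 312.35 × -221 = -69030 kJ/h
Sensible, feed 38.3→25 °C: -935.46 kJ/h
Outlet flows (mol/h): A 156.65, O₂ 77.823, B 312.35
Sensible, products 25→65.0 °C: 2775.9 kJ/h
Q = ΔH = -67190 kJ/h = -18.664 kW
Heat removed = 18.664 kJ/s

Q_out = 18.7 kJ/s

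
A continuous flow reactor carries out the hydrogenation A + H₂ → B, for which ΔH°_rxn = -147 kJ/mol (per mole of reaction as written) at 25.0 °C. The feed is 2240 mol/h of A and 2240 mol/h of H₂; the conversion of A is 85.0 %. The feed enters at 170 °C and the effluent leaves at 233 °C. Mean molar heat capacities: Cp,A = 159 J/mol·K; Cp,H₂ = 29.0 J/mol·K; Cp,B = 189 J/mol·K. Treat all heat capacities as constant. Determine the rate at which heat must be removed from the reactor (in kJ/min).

Extent of reaction ξ = 0.850 × 2240 = 1904 mol/h
Reaction term: ξ·ΔH°_rxn = 1904 × -147 = -279890 kJ/h
Sensible, feed 170→25 °C: -61062 kJ/h
Outlet flows (mol/h): A 336, H₂ 336, B 1904
Sensible, products 25→233 °C: 87989 kJ/h
Q = ΔH = -252960 kJ/h = -70.267 kW
Heat removed = 4216 kJ/min

Q_out = 4220 kJ/min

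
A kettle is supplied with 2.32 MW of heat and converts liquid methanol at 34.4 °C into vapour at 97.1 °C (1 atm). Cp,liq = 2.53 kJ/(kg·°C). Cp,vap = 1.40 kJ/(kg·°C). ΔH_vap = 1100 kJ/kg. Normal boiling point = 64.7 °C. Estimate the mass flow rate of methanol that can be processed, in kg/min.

Δh = 2.53×(64.7−34.4) + 1100 + 1.40×(97.1−64.7) = 1222 kJ/kg
Q = 2.32 MW = 2320 kJ/s = 139200 kJ/min
ṁ = Q/Δh = 139200 / 1222 = 113.91 kg/min

ṁ = 114 kg/min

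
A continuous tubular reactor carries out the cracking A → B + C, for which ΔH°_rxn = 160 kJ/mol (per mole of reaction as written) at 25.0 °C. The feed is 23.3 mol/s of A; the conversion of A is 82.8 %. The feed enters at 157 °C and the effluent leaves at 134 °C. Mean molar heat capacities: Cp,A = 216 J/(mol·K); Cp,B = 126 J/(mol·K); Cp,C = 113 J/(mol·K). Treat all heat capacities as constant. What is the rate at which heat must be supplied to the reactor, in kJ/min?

Extent of reaction ξ = 0.828 × 23.3 = 19.292 mol/s
Reaction term: ξ·ΔH°_rxn = 19.292 × 160 = 3086.8 kJ/s
Sensible, feed 157→25 °C: -664.33 kJ/s
Outlet flows (mol/s): A 4.0076, B 19.292, C 19.292
Sensible, products 25→134 °C: 596.94 kJ/s
Q = ΔH = 3019.4 kJ/s = 3019.4 kW
Heat supplied = 181160 kJ/min

Q_in = 181000 kJ/min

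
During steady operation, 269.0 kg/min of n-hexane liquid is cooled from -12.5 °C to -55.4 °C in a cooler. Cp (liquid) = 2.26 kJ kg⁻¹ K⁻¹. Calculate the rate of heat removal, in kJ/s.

Q_c = 435 kJ/s

Q = ṁ·Cp·ΔT = 269.0 × 2.26 × (-55.4 − -12.5) = -26081 kJ/min
Converting: 26081 / 60 s = 434.68 kW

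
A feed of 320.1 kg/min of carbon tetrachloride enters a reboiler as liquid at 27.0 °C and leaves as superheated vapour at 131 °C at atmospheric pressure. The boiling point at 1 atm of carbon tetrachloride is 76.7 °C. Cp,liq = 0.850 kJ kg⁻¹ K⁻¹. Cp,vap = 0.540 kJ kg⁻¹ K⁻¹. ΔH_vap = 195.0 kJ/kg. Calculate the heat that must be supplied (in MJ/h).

liquid 27.0→76.7 °C: 42.245 kJ/kg
vaporisation at 76.7 °C: 195 kJ/kg
vapour 76.7→131 °C: 29.322 kJ/kg
Δh = 42.245 + 195 + 29.322 = 266.57 kJ/kg
Q = ṁ·Δh = 320.1 kg/min × 266.57 kJ/kg = 85328 kJ/min
|Q| = 1422.1 kW = 5119.7 MJ/h

Q = 5120 MJ/h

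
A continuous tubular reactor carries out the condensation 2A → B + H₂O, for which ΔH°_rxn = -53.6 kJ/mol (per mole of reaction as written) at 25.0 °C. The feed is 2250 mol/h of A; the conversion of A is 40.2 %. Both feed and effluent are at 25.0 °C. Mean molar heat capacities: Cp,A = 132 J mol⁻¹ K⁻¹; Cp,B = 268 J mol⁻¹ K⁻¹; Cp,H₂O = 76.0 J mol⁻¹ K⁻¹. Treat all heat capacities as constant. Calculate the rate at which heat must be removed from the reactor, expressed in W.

Q_out = 6730 W

Extent of reaction ξ = 0.402 × 2250 / 2 = 452.25 mol/h
Reaction term: ξ·ΔH°_rxn = 452.25 × -53.6 = -24241 kJ/h
Q = ΔH = -24241 kJ/h = -6.7335 kW
Heat removed = 6733.5 W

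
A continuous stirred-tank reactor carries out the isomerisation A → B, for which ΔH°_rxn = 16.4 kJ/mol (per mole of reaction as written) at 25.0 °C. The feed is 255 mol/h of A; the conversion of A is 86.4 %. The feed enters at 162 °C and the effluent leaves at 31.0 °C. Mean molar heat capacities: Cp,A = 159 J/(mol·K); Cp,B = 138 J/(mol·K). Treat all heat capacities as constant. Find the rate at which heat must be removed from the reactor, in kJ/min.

Q_out = 28.8 kJ/min

Extent of reaction ξ = 0.864 × 255 = 220.32 mol/h
Reaction term: ξ·ΔH°_rxn = 220.32 × 16.4 = 3613.2 kJ/h
Sensible, feed 162→25 °C: -5554.7 kJ/h
Outlet flows (mol/h): A 34.68, B 220.32
Sensible, products 25→31.0 °C: 215.51 kJ/h
Q = ΔH = -1725.9 kJ/h = -0.47942 kW
Heat removed = 28.765 kJ/min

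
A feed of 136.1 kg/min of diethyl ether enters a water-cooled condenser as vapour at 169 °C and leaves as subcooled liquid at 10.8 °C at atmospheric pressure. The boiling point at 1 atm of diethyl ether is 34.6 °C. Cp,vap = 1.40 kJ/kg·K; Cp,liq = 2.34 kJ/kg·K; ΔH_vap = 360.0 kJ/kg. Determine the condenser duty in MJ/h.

vapour 169→34.6 °C: -188.16 kJ/kg
condensation at 34.6 °C: -360 kJ/kg
liquid 34.6→10.8 °C: -55.692 kJ/kg
Δh = -188.16 + -360 + -55.692 = -603.85 kJ/kg
Q = ṁ·Δh = 136.1 kg/min × -603.85 kJ/kg = -82184 kJ/min
|Q| = 1369.7 kW = 4931.1 MJ/h

Q_c = 4930 MJ/h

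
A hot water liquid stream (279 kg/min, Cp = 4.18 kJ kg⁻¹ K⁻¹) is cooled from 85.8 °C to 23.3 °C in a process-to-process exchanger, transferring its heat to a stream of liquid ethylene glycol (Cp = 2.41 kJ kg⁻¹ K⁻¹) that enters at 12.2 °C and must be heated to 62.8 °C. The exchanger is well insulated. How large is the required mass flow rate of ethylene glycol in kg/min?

Heat released by hot stream: Q = 279 × 4.18 × (85.8 − 23.3) = 72889 kJ/min
Energy balance on cold side (adiabatic exchanger): Q = ṁ_c·Cp_c·(T_c,out − T_c,in)
ṁ_c = 72889 / [2.41 × (62.8 − 12.2)] = 597.71 kg/min

ṁ_c = 598 kg/min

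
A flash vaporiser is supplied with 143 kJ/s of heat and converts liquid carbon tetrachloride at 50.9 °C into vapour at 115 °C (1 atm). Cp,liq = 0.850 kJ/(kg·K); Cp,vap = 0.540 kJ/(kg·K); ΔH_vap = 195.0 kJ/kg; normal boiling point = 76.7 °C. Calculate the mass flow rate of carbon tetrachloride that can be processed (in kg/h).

Δh = 0.850×(76.7−50.9) + 195.0 + 0.540×(115−76.7) = 237.61 kJ/kg
Q = 143 kJ/s = 143 kJ/s = 514800 kJ/h
ṁ = Q/Δh = 514800 / 237.61 = 2166.6 kg/h

ṁ = 2170 kg/h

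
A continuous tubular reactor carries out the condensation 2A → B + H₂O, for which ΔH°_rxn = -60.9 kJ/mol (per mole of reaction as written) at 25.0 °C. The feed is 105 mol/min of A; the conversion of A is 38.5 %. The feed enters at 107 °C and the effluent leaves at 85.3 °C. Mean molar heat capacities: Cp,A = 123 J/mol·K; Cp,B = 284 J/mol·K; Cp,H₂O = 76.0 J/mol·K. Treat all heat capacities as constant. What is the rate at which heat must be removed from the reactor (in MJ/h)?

Q_out = 82.3 MJ/h

Extent of reaction ξ = 0.385 × 105 / 2 = 20.213 mol/min
Reaction term: ξ·ΔH°_rxn = 20.213 × -60.9 = -1230.9 kJ/min
Sensible, feed 107→25 °C: -1059 kJ/min
Outlet flows (mol/min): A 64.575, B 20.213, H₂O 20.213
Sensible, products 25→85.3 °C: 917.72 kJ/min
Q = ΔH = -1372.3 kJ/min = -22.871 kW
Heat removed = 82.335 MJ/h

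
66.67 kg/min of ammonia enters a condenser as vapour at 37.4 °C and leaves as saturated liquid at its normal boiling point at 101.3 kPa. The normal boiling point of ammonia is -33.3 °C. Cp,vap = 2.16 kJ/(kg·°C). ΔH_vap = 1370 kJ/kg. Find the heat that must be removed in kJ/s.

Q_c = 1690 kJ/s

vapour 37.4→-33.3 °C: -152.71 kJ/kg
condensation at -33.3 °C: -1370 kJ/kg
Δh = -152.71 + -1370 = -1522.7 kJ/kg
Q = ṁ·Δh = 66.67 kg/min × -1522.7 kJ/kg = -101520 kJ/min
|Q| = 1692 kW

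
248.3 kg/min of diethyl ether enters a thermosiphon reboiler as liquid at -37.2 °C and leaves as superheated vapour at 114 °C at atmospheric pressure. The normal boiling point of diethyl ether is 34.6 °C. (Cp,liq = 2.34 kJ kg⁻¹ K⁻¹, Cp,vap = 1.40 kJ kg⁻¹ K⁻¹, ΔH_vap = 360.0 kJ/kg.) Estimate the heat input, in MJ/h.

Q = 9520 MJ/h

liquid -37.2→34.6 °C: 168.01 kJ/kg
vaporisation at 34.6 °C: 360 kJ/kg
vapour 34.6→114 °C: 111.16 kJ/kg
Δh = 168.01 + 360 + 111.16 = 639.17 kJ/kg
Q = ṁ·Δh = 248.3 kg/min × 639.17 kJ/kg = 158710 kJ/min
|Q| = 2645.1 kW = 9522.4 MJ/h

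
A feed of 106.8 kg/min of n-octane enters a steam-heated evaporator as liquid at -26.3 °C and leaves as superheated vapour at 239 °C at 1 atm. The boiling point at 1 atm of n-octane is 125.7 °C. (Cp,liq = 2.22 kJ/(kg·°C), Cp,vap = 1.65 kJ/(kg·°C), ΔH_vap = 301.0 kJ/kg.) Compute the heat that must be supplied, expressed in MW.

liquid -26.3→125.7 °C: 337.44 kJ/kg
vaporisation at 125.7 °C: 301 kJ/kg
vapour 125.7→239 °C: 186.94 kJ/kg
Δh = 337.44 + 301 + 186.94 = 825.38 kJ/kg
Q = ṁ·Δh = 106.8 kg/min × 825.38 kJ/kg = 88151 kJ/min
|Q| = 1469.2 kW = 1.4692 MW

Q = 1.47 MW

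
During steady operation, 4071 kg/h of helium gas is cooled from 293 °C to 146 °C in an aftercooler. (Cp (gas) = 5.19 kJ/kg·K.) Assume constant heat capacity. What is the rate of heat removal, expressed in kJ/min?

Q_c = 51800 kJ/min

Q = ṁ·Cp·ΔT = 4071 × 5.19 × (146 − 293) = -3.1059e+06 kJ/h
Converting: 3.1059e+06 / 3600 s = 862.75 kW
Cooling duty = 51765 kJ/min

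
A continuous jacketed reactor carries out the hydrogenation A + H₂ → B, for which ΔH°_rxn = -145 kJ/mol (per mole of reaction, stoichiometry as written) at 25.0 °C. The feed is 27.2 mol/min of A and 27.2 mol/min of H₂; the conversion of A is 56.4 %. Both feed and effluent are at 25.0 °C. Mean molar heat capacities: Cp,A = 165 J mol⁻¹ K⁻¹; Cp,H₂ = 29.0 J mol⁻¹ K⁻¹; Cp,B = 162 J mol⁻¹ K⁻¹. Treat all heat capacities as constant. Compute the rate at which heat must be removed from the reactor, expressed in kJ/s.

Extent of reaction ξ = 0.564 × 27.2 = 15.341 mol/min
Reaction term: ξ·ΔH°_rxn = 15.341 × -145 = -2224.4 kJ/min
Q = ΔH = -2224.4 kJ/min = -37.074 kW
Heat removed = 37.074 kJ/s

Q_out = 37.1 kJ/s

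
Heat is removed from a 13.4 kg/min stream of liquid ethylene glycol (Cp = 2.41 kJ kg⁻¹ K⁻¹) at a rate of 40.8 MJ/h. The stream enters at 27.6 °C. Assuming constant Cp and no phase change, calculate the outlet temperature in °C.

Q = 40.8 MJ/h = 680 kJ/min
ΔT = Q/(ṁ·Cp) = 680/(13.4×2.41) = 21.057 K
T_out = 27.6 − 21.057 = 6.5435 °C

T_out = 6.54 °C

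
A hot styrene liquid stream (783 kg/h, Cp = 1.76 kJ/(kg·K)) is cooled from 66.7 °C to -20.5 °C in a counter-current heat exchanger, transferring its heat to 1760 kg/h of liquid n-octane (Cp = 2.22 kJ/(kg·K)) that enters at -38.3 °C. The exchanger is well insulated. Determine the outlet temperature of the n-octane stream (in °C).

T_c,out = -7.54 °C

Heat released by hot stream: Q = 783 × 1.76 × (66.7 − -20.5) = 120170 kJ/h
Energy balance on cold side (adiabatic exchanger): Q = ṁ_c·Cp_c·(T_c,out − T_c,in)
T_c,out = -38.3 + 120170/(1760 × 2.22) = -7.5443 °C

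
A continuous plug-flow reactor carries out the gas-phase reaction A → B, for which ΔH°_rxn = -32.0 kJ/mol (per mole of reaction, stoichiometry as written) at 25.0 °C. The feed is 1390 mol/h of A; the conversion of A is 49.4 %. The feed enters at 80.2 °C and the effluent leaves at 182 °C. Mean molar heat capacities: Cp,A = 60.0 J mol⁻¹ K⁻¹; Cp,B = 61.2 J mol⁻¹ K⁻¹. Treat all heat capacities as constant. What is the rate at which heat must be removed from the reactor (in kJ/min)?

Extent of reaction ξ = 0.494 × 1390 = 686.66 mol/h
Reaction term: ξ·ΔH°_rxn = 686.66 × -32.0 = -21973 kJ/h
Sensible, feed 80.2→25 °C: -4603.7 kJ/h
Outlet flows (mol/h): A 703.34, B 686.66
Sensible, products 25→182 °C: 13223 kJ/h
Q = ΔH = -13354 kJ/h = -3.7093 kW
Heat removed = 222.56 kJ/min

Q_out = 223 kJ/min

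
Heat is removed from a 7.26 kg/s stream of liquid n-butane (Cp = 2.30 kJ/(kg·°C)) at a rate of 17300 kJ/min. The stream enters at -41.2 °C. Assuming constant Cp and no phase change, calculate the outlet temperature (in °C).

T_out = -58.5 °C

Q = 17300 kJ/min = 288.33 kJ/s
ΔT = Q/(ṁ·Cp) = 288.33/(7.26×2.30) = 17.268 K
T_out = -41.2 − 17.268 = -58.468 °C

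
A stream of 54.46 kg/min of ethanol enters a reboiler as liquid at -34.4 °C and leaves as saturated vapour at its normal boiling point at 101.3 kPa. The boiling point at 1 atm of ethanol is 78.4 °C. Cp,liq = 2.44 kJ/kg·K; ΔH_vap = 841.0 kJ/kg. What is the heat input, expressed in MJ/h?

Q = 3650 MJ/h

liquid -34.4→78.4 °C: 275.23 kJ/kg
vaporisation at 78.4 °C: 841 kJ/kg
Δh = 275.23 + 841 = 1116.2 kJ/kg
Q = ṁ·Δh = 54.46 kg/min × 1116.2 kJ/kg = 60790 kJ/min
|Q| = 1013.2 kW = 3647.4 MJ/h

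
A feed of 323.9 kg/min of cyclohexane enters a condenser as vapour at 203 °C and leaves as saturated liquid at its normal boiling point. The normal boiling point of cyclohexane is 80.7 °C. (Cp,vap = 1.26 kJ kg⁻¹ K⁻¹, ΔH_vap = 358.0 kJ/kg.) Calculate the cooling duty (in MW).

vapour 203→80.7 °C: -154.1 kJ/kg
condensation at 80.7 °C: -358 kJ/kg
Δh = -154.1 + -358 = -512.1 kJ/kg
Q = ṁ·Δh = 323.9 kg/min × -512.1 kJ/kg = -165870 kJ/min
|Q| = 2764.5 kW = 2.7645 MW

Q_c = 2.76 MW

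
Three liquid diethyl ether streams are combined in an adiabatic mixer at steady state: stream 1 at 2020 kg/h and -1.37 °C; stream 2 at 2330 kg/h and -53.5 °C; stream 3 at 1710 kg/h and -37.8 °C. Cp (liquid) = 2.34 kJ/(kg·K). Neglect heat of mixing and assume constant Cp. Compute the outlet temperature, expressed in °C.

Adiabatic, steady state ⇒ Σ ṁᵢCp,ᵢ(T_out − Tᵢ) = 0
T_out = Σ ṁᵢCp,ᵢTᵢ / Σ ṁᵢCp,ᵢ
      = -449420 / 14180 = -31.693 °C

T_out = -31.7 °C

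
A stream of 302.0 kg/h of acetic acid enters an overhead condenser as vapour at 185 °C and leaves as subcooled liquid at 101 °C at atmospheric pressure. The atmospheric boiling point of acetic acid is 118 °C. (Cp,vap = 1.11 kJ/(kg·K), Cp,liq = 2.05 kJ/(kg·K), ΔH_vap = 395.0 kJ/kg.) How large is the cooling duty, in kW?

Q_c = 42.3 kW

vapour 185→118 °C: -74.37 kJ/kg
condensation at 118 °C: -395 kJ/kg
liquid 118→101 °C: -34.85 kJ/kg
Δh = -74.37 + -395 + -34.85 = -504.22 kJ/kg
Q = ṁ·Δh = 302.0 kg/h × -504.22 kJ/kg = -152270 kJ/h
|Q| = 42.298 kW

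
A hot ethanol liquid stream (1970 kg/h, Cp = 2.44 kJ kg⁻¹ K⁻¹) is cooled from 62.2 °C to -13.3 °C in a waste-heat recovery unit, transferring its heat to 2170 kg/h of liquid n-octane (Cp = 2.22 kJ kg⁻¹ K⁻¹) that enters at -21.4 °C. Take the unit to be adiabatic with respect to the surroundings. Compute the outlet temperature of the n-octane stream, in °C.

Heat released by hot stream: Q = 1970 × 2.44 × (62.2 − -13.3) = 362910 kJ/h
Energy balance on cold side (adiabatic exchanger): Q = ṁ_c·Cp_c·(T_c,out − T_c,in)
T_c,out = -21.4 + 362910/(2170 × 2.22) = 53.934 °C

T_c,out = 53.9 °C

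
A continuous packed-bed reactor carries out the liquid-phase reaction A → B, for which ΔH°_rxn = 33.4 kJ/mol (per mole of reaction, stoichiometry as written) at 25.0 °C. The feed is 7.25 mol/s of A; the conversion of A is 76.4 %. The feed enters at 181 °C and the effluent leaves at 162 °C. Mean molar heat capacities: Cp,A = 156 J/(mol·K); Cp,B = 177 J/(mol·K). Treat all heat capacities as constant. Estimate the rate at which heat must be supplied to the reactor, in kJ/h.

Extent of reaction ξ = 0.764 × 7.25 = 5.539 mol/s
Reaction term: ξ·ΔH°_rxn = 5.539 × 33.4 = 185 kJ/s
Sensible, feed 181→25 °C: -176.44 kJ/s
Outlet flows (mol/s): A 1.711, B 5.539
Sensible, products 25→162 °C: 170.88 kJ/s
Q = ΔH = 179.45 kJ/s = 179.45 kW
Heat supplied = 646020 kJ/h

Q_in = 646000 kJ/h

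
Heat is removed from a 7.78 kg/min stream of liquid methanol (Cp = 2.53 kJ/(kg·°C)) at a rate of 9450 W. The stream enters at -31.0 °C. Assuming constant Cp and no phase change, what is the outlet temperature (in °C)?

Q = 9450 W = 567 kJ/min
ΔT = Q/(ṁ·Cp) = 567/(7.78×2.53) = 28.806 K
T_out = -31.0 − 28.806 = -59.806 °C

T_out = -59.8 °C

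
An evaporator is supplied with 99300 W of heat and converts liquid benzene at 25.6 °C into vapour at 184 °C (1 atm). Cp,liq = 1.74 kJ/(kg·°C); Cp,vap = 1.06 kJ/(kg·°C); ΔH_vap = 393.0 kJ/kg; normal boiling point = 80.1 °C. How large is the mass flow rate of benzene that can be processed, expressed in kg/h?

ṁ = 598 kg/h

Δh = 1.74×(80.1−25.6) + 393.0 + 1.06×(184−80.1) = 597.96 kJ/kg
Q = 99300 W = 99.3 kJ/s = 357480 kJ/h
ṁ = Q/Δh = 357480 / 597.96 = 597.83 kg/h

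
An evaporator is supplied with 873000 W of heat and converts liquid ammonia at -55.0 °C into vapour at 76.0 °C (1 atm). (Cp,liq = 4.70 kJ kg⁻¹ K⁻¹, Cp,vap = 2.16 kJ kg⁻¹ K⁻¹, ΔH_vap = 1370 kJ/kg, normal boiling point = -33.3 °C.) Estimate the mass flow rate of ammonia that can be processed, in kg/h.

Δh = 4.70×(-33.3−-55.0) + 1370 + 2.16×(76.0−-33.3) = 1708.1 kJ/kg
Q = 873000 W = 873 kJ/s = 3.1428e+06 kJ/h
ṁ = Q/Δh = 3.1428e+06 / 1708.1 = 1840 kg/h

ṁ = 1840 kg/h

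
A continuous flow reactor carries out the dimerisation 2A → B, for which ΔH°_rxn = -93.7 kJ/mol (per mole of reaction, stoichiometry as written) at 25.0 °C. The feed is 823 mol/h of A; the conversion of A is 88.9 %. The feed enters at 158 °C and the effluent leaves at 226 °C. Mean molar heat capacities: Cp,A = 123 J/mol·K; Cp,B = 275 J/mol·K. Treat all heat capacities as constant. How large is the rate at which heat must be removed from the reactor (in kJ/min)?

Q_out = 421 kJ/min

Extent of reaction ξ = 0.889 × 823 / 2 = 365.82 mol/h
Reaction term: ξ·ΔH°_rxn = 365.82 × -93.7 = -34278 kJ/h
Sensible, feed 158→25 °C: -13463 kJ/h
Outlet flows (mol/h): A 91.353, B 365.82
Sensible, products 25→226 °C: 22479 kJ/h
Q = ΔH = -25262 kJ/h = -7.0171 kW
Heat removed = 421.03 kJ/min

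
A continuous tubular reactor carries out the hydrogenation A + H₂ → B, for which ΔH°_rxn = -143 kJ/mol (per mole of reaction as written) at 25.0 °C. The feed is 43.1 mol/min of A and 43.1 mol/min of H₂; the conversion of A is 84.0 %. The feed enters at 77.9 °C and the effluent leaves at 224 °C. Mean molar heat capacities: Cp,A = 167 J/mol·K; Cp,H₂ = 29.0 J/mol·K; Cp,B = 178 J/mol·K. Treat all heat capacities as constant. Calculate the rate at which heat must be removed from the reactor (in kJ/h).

Q_out = 244000 kJ/h

Extent of reaction ξ = 0.840 × 43.1 = 36.204 mol/min
Reaction term: ξ·ΔH°_rxn = 36.204 × -143 = -5177.2 kJ/min
Sensible, feed 77.9→25 °C: -446.88 kJ/min
Outlet flows (mol/min): A 6.896, H₂ 6.896, B 36.204
Sensible, products 25→224 °C: 1551.4 kJ/min
Q = ΔH = -4072.7 kJ/min = -67.878 kW
Heat removed = 244360 kJ/h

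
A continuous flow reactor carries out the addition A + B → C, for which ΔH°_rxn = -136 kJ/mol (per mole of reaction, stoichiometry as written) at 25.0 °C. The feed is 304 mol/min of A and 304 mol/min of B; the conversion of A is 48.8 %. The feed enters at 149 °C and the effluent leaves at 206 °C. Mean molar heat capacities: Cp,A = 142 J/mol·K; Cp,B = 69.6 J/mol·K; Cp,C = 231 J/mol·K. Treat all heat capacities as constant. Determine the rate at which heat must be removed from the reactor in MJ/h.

Extent of reaction ξ = 0.488 × 304 = 148.35 mol/min
Reaction term: ξ·ΔH°_rxn = 148.35 × -136 = -20176 kJ/min
Sensible, feed 149→25 °C: -7976.5 kJ/min
Outlet flows (mol/min): A 155.65, B 155.65, C 148.35
Sensible, products 25→206 °C: 12164 kJ/min
Q = ΔH = -15988 kJ/min = -266.47 kW
Heat removed = 959.3 MJ/h

Q_out = 959 MJ/h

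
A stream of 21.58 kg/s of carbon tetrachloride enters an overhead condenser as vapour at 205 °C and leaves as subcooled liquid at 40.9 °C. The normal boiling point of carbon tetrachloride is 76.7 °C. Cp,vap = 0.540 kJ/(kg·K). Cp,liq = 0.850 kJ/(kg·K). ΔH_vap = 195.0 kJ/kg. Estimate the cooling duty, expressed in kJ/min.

Q_c = 382000 kJ/min

vapour 205→76.7 °C: -69.282 kJ/kg
condensation at 76.7 °C: -195 kJ/kg
liquid 76.7→40.9 °C: -30.43 kJ/kg
Δh = -69.282 + -195 + -30.43 = -294.71 kJ/kg
Q = ṁ·Δh = 21.58 kg/s × -294.71 kJ/kg = -6359.9 kJ/s
|Q| = 6359.9 kW = 381590 kJ/min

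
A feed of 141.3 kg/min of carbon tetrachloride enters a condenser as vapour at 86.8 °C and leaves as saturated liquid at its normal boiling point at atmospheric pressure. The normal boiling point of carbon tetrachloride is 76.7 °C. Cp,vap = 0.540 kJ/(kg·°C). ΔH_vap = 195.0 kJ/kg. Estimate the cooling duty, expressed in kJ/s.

Q_c = 472 kJ/s

vapour 86.8→76.7 °C: -5.454 kJ/kg
condensation at 76.7 °C: -195 kJ/kg
Δh = -5.454 + -195 = -200.45 kJ/kg
Q = ṁ·Δh = 141.3 kg/min × -200.45 kJ/kg = -28324 kJ/min
|Q| = 472.07 kW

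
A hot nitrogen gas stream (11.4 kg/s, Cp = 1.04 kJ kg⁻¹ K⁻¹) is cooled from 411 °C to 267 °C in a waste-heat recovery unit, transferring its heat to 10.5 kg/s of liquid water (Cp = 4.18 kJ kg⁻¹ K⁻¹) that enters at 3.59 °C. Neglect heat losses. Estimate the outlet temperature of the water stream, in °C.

T_c,out = 42.5 °C

Heat released by hot stream: Q = 11.4 × 1.04 × (411 − 267) = 1707.3 kJ/s
Energy balance on cold side (adiabatic exchanger): Q = ṁ_c·Cp_c·(T_c,out − T_c,in)
T_c,out = 3.59 + 1707.3/(10.5 × 4.18) = 42.489 °C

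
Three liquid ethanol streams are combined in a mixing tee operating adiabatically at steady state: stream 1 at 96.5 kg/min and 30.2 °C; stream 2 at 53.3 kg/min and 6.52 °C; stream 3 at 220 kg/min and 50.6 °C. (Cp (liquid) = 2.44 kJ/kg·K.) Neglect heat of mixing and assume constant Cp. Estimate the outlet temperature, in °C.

No heat crosses the boundary, so H_out = H_in.
T_out = Σ ṁᵢCp,ᵢTᵢ / Σ ṁᵢCp,ᵢ
      = 35121 / 902.31 = 38.923 °C

T_out = 38.9 °C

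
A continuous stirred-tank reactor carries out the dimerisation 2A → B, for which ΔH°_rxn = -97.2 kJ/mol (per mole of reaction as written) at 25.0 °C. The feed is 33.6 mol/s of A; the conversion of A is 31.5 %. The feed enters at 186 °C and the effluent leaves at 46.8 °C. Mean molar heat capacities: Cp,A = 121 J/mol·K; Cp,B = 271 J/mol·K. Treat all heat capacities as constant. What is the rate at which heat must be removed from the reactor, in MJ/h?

Q_out = 3880 MJ/h

Extent of reaction ξ = 0.315 × 33.6 / 2 = 5.292 mol/s
Reaction term: ξ·ΔH°_rxn = 5.292 × -97.2 = -514.38 kJ/s
Sensible, feed 186→25 °C: -654.56 kJ/s
Outlet flows (mol/s): A 23.016, B 5.292
Sensible, products 25→46.8 °C: 91.976 kJ/s
Q = ΔH = -1077 kJ/s = -1077 kW
Heat removed = 3877.1 MJ/h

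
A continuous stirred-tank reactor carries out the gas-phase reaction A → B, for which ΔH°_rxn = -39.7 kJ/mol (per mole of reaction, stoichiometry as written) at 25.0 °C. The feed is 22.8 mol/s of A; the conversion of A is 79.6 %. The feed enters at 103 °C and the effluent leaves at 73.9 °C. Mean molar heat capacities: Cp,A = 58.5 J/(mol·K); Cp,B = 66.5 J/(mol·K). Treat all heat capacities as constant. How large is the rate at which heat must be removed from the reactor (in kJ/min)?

Extent of reaction ξ = 0.796 × 22.8 = 18.149 mol/s
Reaction term: ξ·ΔH°_rxn = 18.149 × -39.7 = -720.51 kJ/s
Sensible, feed 103→25 °C: -104.04 kJ/s
Outlet flows (mol/s): A 4.6512, B 18.149
Sensible, products 25→73.9 °C: 72.323 kJ/s
Q = ΔH = -752.22 kJ/s = -752.22 kW
Heat removed = 45133 kJ/min

Q_out = 45100 kJ/min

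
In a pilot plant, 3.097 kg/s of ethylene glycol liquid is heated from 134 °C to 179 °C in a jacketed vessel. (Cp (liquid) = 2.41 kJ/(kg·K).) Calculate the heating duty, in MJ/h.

Q = 1210 MJ/h

Q = ṁ·Cp·ΔT = 3.097 × 2.41 × (179 − 134) = 335.87 kJ/s
Heating duty = 1209.1 MJ/h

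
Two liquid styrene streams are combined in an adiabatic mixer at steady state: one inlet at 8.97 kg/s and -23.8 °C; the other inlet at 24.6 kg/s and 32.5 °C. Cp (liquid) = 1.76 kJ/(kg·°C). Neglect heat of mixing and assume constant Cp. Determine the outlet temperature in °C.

T_out = 17.5 °C

Energy balance with Q = 0: Σ ṁᵢCp,ᵢ(T_out − Tᵢ) = 0
Σ ṁᵢCp,ᵢTᵢ = 8.97×1.76×-23.8 + 24.6×1.76×32.5 = 1031.4
Σ ṁᵢCp,ᵢ = 8.97×1.76 + 24.6×1.76 = 59.083
T_out = 1031.4 / 59.083 = 17.456 °C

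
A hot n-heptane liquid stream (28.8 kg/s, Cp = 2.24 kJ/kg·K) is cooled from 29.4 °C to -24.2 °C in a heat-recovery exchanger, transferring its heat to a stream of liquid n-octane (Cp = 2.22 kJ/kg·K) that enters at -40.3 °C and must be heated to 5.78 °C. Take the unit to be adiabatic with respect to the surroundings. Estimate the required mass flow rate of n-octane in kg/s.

Heat released by hot stream: Q = 28.8 × 2.24 × (29.4 − -24.2) = 3457.8 kJ/s
Energy balance on cold side (adiabatic exchanger): Q = ṁ_c·Cp_c·(T_c,out − T_c,in)
ṁ_c = 3457.8 / [2.22 × (5.78 − -40.3)] = 33.802 kg/s

ṁ_c = 33.8 kg/s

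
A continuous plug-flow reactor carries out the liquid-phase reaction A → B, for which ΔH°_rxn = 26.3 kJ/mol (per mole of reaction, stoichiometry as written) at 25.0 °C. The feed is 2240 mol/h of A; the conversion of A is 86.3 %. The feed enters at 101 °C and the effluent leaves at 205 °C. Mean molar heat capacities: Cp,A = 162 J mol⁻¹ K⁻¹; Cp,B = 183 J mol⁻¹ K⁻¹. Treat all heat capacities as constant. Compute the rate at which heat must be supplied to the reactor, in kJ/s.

Q_in = 26.6 kJ/s

Extent of reaction ξ = 0.863 × 2240 = 1933.1 mol/h
Reaction term: ξ·ΔH°_rxn = 1933.1 × 26.3 = 50841 kJ/h
Sensible, feed 101→25 °C: -27579 kJ/h
Outlet flows (mol/h): A 306.88, B 1933.1
Sensible, products 25→205 °C: 72626 kJ/h
Q = ΔH = 95888 kJ/h = 26.635 kW
Heat supplied = 26.635 kJ/s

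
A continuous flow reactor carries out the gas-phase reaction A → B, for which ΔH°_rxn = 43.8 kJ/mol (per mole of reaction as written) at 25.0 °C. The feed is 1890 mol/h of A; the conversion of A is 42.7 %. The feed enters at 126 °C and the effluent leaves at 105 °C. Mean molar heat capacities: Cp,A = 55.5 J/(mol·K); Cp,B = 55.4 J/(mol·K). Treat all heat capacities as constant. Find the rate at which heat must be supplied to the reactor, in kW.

Q_in = 9.21 kW

Extent of reaction ξ = 0.427 × 1890 = 807.03 mol/h
Reaction term: ξ·ΔH°_rxn = 807.03 × 43.8 = 35348 kJ/h
Sensible, feed 126→25 °C: -10594 kJ/h
Outlet flows (mol/h): A 1083, B 807.03
Sensible, products 25→105 °C: 8385.1 kJ/h
Q = ΔH = 33139 kJ/h = 9.2052 kW
Heat supplied = 9.2052 kW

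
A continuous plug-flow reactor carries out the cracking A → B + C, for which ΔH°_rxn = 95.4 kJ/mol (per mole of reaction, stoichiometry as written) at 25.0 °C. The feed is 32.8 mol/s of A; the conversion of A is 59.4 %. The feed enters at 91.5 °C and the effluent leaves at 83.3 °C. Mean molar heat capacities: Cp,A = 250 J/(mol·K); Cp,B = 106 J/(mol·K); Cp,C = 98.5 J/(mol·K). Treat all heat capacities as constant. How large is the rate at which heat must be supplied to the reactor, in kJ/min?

Q_in = 104000 kJ/min

Extent of reaction ξ = 0.594 × 32.8 = 19.483 mol/s
Reaction term: ξ·ΔH°_rxn = 19.483 × 95.4 = 1858.7 kJ/s
Sensible, feed 91.5→25 °C: -545.3 kJ/s
Outlet flows (mol/s): A 13.317, B 19.483, C 19.483
Sensible, products 25→83.3 °C: 426.38 kJ/s
Q = ΔH = 1739.8 kJ/s = 1739.8 kW
Heat supplied = 104390 kJ/min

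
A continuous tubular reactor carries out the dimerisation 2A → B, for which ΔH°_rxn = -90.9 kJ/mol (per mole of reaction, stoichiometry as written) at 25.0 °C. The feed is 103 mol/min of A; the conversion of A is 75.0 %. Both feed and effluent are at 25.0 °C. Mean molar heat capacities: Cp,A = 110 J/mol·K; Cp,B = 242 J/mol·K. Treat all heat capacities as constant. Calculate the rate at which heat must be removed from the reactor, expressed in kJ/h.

Extent of reaction ξ = 0.750 × 103 / 2 = 38.625 mol/min
Reaction term: ξ·ΔH°_rxn = 38.625 × -90.9 = -3511 kJ/min
Q = ΔH = -3511 kJ/min = -58.517 kW
Heat removed = 210660 kJ/h

Q_out = 211000 kJ/h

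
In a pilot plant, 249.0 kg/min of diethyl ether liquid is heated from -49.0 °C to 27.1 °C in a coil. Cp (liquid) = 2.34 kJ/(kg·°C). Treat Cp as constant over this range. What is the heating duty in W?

Q = 739000 W

Q = ṁ·Cp·ΔT = 249.0 × 2.34 × (27.1 − -49.0) = 44340 kJ/min
Converting: 44340 / 60 s = 739.01 kW
Heating duty = 739010 W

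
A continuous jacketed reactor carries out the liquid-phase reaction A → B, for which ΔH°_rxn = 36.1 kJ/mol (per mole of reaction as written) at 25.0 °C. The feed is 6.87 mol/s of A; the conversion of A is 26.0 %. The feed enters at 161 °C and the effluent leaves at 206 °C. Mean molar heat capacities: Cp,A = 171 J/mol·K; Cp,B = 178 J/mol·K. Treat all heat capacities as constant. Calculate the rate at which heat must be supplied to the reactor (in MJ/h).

Q_in = 431 MJ/h

Extent of reaction ξ = 0.260 × 6.87 = 1.7862 mol/s
Reaction term: ξ·ΔH°_rxn = 1.7862 × 36.1 = 64.482 kJ/s
Sensible, feed 161→25 °C: -159.77 kJ/s
Outlet flows (mol/s): A 5.0838, B 1.7862
Sensible, products 25→206 °C: 214.9 kJ/s
Q = ΔH = 119.61 kJ/s = 119.61 kW
Heat supplied = 430.59 MJ/h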